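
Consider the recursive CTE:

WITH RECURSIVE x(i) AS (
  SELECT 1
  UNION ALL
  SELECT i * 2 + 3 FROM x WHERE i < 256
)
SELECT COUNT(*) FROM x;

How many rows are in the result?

Base: i=1.
Iteration 1: 1 < 256 holds -> i = 1 * 2 + 3 = 5.
Iteration 2: 5 < 256 holds -> i = 5 * 2 + 3 = 13.
Iteration 3: 13 < 256 holds -> i = 13 * 2 + 3 = 29.
Iteration 4: 29 < 256 holds -> i = 29 * 2 + 3 = 61.
Iteration 5: 61 < 256 holds -> i = 61 * 2 + 3 = 125.
Iteration 6: 125 < 256 holds -> i = 125 * 2 + 3 = 253.
Iteration 7: 253 < 256 holds -> i = 253 * 2 + 3 = 509.
Iteration 8: 509 < 256 fails; recursion stops.
Total rows emitted: 8.

8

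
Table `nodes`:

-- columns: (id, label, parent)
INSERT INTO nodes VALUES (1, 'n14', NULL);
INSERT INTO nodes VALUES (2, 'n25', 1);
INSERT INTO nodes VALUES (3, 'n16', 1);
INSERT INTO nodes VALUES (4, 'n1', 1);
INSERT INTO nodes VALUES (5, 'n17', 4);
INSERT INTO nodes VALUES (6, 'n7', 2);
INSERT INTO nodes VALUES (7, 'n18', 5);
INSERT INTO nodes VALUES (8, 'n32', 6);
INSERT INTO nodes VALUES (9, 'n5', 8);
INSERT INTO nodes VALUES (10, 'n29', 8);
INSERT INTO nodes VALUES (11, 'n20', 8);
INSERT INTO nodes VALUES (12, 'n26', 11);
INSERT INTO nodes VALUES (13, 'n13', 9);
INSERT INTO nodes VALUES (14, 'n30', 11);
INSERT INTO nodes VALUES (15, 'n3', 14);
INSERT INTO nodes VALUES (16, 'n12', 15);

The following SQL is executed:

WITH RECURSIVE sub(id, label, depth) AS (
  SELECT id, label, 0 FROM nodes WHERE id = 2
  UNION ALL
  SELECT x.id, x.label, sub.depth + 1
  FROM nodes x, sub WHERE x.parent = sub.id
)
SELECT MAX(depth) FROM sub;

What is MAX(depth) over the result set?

Base: id=2 (n25) at depth 0.
Iteration 1: rows with parent in {2} -> n7 (id 6, depth 1).
Iteration 2: rows with parent in {6} -> n32 (id 8, depth 2).
Iteration 3: rows with parent in {8} -> n5 (id 9, depth 3), n29 (id 10, depth 3), n20 (id 11, depth 3).
Iteration 4: rows with parent in {9,10,11} -> n26 (id 12, depth 4), n13 (id 13, depth 4), n30 (id 14, depth 4).
Iteration 5: rows with parent in {12,13,14} -> n3 (id 15, depth 5).
Iteration 6: rows with parent in {15} -> n12 (id 16, depth 6).
Iteration 7: no rows with parent in {16}; recursion stops.
depth values: 0, 1, 2, 3, 3, 3, 4, 4, 4, 5, 6; the maximum is 6.

6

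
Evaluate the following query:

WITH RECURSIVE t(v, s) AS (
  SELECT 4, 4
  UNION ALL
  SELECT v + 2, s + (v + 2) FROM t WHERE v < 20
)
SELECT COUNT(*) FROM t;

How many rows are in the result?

9

Base: v=4, s=4.
Iteration 1: 4 < 20 holds -> v = 4 + 2 = 6, s = 4 + 6 = 10.
Iteration 2: 6 < 20 holds -> v = 6 + 2 = 8, s = 10 + 8 = 18.
Iteration 3: 8 < 20 holds -> v = 8 + 2 = 10, s = 18 + 10 = 28.
Iteration 4: 10 < 20 holds -> v = 10 + 2 = 12, s = 28 + 12 = 40.
Iteration 5: 12 < 20 holds -> v = 12 + 2 = 14, s = 40 + 14 = 54.
Iteration 6: 14 < 20 holds -> v = 14 + 2 = 16, s = 54 + 16 = 70.
Iteration 7: 16 < 20 holds -> v = 16 + 2 = 18, s = 70 + 18 = 88.
Iteration 8: 18 < 20 holds -> v = 18 + 2 = 20, s = 88 + 20 = 108.
Iteration 9: 20 < 20 fails; recursion stops.
Total rows emitted: 9.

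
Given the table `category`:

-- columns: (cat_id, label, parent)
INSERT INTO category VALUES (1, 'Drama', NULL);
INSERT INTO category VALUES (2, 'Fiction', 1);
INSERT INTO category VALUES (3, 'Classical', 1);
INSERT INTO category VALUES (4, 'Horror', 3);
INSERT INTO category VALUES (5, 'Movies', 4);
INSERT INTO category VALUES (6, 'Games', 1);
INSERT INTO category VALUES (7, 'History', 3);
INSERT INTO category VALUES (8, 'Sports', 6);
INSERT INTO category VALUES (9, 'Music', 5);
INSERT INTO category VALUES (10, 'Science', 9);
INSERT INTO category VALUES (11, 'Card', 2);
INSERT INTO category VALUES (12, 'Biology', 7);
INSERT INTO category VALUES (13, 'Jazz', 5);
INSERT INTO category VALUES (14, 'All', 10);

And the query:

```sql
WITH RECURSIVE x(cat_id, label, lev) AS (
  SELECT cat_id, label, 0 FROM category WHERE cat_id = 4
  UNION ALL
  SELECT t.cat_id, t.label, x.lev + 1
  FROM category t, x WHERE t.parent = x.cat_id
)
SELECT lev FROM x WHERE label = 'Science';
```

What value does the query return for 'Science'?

Base: cat_id=4 (Horror) at lev 0.
Iteration 1: rows with parent in {4} -> Movies (id 5, lev 1).
Iteration 2: rows with parent in {5} -> Music (id 9, lev 2), Jazz (id 13, lev 2).
Iteration 3: rows with parent in {9,13} -> Science (id 10, lev 3).
Iteration 4: rows with parent in {10} -> All (id 14, lev 4).
Iteration 5: no rows with parent in {14}; recursion stops.

3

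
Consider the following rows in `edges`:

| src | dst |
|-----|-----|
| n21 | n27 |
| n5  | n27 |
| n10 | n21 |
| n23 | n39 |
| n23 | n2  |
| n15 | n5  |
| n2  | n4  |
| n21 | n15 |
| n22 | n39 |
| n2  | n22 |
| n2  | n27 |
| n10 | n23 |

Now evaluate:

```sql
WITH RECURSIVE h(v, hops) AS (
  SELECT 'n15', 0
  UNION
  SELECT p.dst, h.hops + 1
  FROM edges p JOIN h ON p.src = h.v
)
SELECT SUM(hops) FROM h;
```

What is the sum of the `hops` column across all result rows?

3

Base: (n15, hops=0).
Iteration 1: edges from {n15} -> (n5, hops=1).
Iteration 2: edges from {n5} -> (n27, hops=2).
Iteration 3: no outgoing edges from {n27}; recursion stops.
SUM(hops) = 0 + 1 + 2 = 3.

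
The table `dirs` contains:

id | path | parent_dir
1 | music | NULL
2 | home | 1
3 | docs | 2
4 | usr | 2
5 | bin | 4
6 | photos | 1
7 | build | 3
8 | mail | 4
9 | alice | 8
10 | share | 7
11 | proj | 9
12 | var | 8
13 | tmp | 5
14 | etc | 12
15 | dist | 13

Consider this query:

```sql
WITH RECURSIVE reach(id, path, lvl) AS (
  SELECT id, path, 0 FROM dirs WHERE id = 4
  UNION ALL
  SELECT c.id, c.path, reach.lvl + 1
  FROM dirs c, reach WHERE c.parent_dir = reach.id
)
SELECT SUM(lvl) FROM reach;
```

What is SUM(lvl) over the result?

Base: id=4 (usr) at lvl 0.
Iteration 1: rows with parent_dir in {4} -> bin (id 5, lvl 1), mail (id 8, lvl 1).
Iteration 2: rows with parent_dir in {5,8} -> alice (id 9, lvl 2), var (id 12, lvl 2), tmp (id 13, lvl 2).
Iteration 3: rows with parent_dir in {9,12,13} -> proj (id 11, lvl 3), etc (id 14, lvl 3), dist (id 15, lvl 3).
Iteration 4: no rows with parent_dir in {11,14,15}; recursion stops.
SUM(lvl) = 0 + 1 + 1 + 2 + 2 + 2 + 3 + 3 + 3 = 17.

17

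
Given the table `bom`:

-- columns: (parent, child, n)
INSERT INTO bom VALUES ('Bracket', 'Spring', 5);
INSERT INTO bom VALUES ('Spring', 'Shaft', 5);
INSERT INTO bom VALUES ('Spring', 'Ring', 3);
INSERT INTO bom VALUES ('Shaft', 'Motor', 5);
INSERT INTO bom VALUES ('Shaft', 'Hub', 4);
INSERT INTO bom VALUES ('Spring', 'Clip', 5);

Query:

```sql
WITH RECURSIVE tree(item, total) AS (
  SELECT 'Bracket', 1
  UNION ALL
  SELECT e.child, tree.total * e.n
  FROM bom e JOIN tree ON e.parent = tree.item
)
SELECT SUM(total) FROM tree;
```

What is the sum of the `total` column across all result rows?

296

Base: (Bracket, total=1).
Iteration 1: components of {Bracket} -> Spring = 1*5 = 5.
Iteration 2: components of {Spring} -> Clip = 5*5 = 25, Ring = 5*3 = 15, Shaft = 5*5 = 25.
Iteration 3: components of {Clip,Ring,Shaft} -> Hub = 25*4 = 100, Motor = 25*5 = 125.
Iteration 4: no further components; recursion stops.
SUM(total) = 1 + 5 + 25 + 15 + 25 + 100 + 125 = 296.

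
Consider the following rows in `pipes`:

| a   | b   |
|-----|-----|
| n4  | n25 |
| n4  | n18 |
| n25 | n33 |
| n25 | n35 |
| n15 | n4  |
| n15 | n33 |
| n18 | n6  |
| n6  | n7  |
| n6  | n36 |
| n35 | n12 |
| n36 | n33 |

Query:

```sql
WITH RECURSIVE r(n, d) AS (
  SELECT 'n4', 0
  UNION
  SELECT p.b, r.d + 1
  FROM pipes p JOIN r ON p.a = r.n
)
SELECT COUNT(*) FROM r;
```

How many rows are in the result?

Base: (n4, d=0).
Iteration 1: edges from {n4} -> (n18, d=1), (n25, d=1).
Iteration 2: edges from {n18,n25} -> (n33, d=2), (n35, d=2), (n6, d=2).
Iteration 3: edges from {n33,n35,n6} -> (n12, d=3), (n36, d=3), (n7, d=3).
Iteration 4: edges from {n12,n36,n7} -> (n33, d=4).
Iteration 5: no outgoing edges from {n33}; recursion stops.
Total rows emitted: 10.

10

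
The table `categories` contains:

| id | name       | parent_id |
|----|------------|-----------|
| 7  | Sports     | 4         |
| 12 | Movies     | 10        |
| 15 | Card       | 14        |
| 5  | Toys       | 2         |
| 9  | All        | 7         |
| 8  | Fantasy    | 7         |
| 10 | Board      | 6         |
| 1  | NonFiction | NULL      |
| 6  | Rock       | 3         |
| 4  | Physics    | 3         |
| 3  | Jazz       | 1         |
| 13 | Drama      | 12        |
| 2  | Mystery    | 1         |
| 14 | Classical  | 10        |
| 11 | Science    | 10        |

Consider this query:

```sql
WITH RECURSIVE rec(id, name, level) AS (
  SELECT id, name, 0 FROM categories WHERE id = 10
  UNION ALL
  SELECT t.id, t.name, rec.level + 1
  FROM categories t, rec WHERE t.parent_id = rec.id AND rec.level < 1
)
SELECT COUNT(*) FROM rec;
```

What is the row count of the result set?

4

Base: id=10 (Board) at level 0.
Iteration 1: rows with parent_id in {10} -> Science (id 11, level 1), Movies (id 12, level 1), Classical (id 14, level 1).
Iteration 2: level < 1 fails for all current rows; recursion stops.
Total rows emitted: 4.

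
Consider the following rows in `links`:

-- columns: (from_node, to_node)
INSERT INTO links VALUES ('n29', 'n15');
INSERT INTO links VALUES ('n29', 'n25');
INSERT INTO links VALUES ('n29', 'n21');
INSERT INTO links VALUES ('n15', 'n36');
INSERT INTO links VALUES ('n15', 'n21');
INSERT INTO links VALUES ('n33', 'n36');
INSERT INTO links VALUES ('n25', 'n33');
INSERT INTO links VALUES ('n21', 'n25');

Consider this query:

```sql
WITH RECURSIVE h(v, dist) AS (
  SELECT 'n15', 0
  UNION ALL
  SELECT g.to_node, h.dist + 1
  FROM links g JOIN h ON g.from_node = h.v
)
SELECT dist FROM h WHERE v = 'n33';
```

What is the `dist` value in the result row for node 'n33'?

Base: (n15, dist=0).
Iteration 1: edges from {n15} -> (n21, dist=1), (n36, dist=1).
Iteration 2: edges from {n21,n36} -> (n25, dist=2).
Iteration 3: edges from {n25} -> (n33, dist=3).
Iteration 4: edges from {n33} -> (n36, dist=4).
Iteration 5: no outgoing edges from {n36}; recursion stops.

3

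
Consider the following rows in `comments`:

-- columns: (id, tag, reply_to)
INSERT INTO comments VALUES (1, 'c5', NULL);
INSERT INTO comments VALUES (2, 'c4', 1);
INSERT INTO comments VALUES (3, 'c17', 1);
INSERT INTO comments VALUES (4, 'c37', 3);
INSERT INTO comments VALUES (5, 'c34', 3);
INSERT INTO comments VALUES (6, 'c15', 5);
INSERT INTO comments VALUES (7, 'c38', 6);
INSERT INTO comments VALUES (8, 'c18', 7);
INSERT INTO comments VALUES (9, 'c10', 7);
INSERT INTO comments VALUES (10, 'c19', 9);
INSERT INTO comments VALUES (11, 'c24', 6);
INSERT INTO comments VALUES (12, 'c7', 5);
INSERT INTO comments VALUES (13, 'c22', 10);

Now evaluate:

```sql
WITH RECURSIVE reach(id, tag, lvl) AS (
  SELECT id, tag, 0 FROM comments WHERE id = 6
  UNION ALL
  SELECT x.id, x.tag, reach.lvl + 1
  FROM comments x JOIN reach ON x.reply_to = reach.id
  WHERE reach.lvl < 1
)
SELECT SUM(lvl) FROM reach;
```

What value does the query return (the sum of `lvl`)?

2

Base: id=6 (c15) at lvl 0.
Iteration 1: rows with reply_to in {6} -> c38 (id 7, lvl 1), c24 (id 11, lvl 1).
Iteration 2: lvl < 1 fails for all current rows; recursion stops.
SUM(lvl) = 0 + 1 + 1 = 2.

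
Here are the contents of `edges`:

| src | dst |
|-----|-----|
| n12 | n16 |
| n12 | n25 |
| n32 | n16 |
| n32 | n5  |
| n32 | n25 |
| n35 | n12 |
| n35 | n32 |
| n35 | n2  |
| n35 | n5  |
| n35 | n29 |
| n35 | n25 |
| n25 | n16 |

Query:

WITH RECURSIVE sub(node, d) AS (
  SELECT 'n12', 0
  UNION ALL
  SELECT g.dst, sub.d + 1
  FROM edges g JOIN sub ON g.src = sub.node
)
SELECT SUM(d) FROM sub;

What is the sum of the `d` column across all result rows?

Base: (n12, d=0).
Iteration 1: edges from {n12} -> (n16, d=1), (n25, d=1).
Iteration 2: edges from {n16,n25} -> (n16, d=2).
Iteration 3: no outgoing edges from {n16}; recursion stops.
SUM(d) = 0 + 1 + 1 + 2 = 4.

4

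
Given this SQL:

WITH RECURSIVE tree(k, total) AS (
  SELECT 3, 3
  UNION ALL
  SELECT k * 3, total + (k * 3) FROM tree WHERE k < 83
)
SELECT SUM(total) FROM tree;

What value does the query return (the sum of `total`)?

Base: k=3, total=3.
Iteration 1: 3 < 83 holds -> k = 3 * 3 = 9, total = 3 + 9 = 12.
Iteration 2: 9 < 83 holds -> k = 9 * 3 = 27, total = 12 + 27 = 39.
Iteration 3: 27 < 83 holds -> k = 27 * 3 = 81, total = 39 + 81 = 120.
Iteration 4: 81 < 83 holds -> k = 81 * 3 = 243, total = 120 + 243 = 363.
Iteration 5: 243 < 83 fails; recursion stops.
SUM(total) = 3 + 12 + 39 + 120 + 363 = 537.

537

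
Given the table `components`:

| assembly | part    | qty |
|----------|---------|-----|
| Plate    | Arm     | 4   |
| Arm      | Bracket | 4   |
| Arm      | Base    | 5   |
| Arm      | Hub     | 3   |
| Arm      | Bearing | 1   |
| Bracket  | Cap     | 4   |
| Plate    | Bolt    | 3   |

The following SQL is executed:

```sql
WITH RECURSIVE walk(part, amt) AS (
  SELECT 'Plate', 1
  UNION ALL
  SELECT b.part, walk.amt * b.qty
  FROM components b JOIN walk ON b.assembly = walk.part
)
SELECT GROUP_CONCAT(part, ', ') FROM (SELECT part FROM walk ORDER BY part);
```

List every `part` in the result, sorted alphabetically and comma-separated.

Base: (Plate, amt=1).
Iteration 1: components of {Plate} -> Arm = 1*4 = 4, Bolt = 1*3 = 3.
Iteration 2: components of {Arm,Bolt} -> Base = 4*5 = 20, Bearing = 4*1 = 4, Bracket = 4*4 = 16, Hub = 4*3 = 12.
Iteration 3: components of {Base,Bearing,Bracket,Hub} -> Cap = 16*4 = 64.
Iteration 4: no further components; recursion stops.

Arm, Base, Bearing, Bolt, Bracket, Cap, Hub, Plate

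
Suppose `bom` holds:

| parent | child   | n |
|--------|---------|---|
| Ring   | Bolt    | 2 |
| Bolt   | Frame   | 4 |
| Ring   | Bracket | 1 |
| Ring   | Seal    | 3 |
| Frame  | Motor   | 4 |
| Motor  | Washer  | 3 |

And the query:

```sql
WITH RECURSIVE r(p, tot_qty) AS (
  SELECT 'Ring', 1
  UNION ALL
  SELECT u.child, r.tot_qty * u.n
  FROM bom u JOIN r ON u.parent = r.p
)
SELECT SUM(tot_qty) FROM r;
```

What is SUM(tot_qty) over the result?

Base: (Ring, tot_qty=1).
Iteration 1: components of {Ring} -> Bolt = 1*2 = 2, Bracket = 1*1 = 1, Seal = 1*3 = 3.
Iteration 2: components of {Bolt,Bracket,Seal} -> Frame = 2*4 = 8.
Iteration 3: components of {Frame} -> Motor = 8*4 = 32.
Iteration 4: components of {Motor} -> Washer = 32*3 = 96.
Iteration 5: no further components; recursion stops.
SUM(tot_qty) = 1 + 2 + 1 + 3 + 8 + 32 + 96 = 143.

143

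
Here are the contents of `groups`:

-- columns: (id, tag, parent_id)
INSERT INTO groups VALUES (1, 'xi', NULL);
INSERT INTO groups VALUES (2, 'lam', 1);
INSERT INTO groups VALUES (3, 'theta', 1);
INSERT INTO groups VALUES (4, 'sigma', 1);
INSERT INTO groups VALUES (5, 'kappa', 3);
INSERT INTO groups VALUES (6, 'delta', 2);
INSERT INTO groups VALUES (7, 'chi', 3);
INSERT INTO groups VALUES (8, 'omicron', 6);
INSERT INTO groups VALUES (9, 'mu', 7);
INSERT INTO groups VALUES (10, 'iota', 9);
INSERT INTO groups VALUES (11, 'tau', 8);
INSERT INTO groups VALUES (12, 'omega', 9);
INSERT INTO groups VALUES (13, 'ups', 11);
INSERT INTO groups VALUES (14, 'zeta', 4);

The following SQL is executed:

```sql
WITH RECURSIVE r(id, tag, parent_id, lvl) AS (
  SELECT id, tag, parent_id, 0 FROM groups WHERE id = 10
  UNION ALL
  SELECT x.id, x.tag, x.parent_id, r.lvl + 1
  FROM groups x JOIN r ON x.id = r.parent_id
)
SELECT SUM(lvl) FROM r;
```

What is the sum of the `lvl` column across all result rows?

Base: id=10 (iota), parent_id=9, lvl 0.
Iteration 1: join on id=9 -> mu (id 9, parent_id=7, lvl 1).
Iteration 2: join on id=7 -> chi (id 7, parent_id=3, lvl 2).
Iteration 3: join on id=3 -> theta (id 3, parent_id=1, lvl 3).
Iteration 4: join on id=1 -> xi (id 1, parent_id=NULL, lvl 4).
Iteration 5: parent_id is NULL; no match; recursion stops.
SUM(lvl) = 0 + 1 + 2 + 3 + 4 = 10.

10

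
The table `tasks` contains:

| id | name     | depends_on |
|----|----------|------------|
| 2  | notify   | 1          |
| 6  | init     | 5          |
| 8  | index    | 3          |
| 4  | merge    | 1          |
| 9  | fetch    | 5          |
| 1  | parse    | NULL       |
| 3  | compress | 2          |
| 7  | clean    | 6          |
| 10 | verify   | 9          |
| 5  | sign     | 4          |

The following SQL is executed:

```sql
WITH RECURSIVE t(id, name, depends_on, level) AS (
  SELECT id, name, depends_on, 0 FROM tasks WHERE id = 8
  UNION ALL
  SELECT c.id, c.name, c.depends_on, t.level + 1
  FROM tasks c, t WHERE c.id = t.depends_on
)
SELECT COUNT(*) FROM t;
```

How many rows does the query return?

Base: id=8 (index), depends_on=3, level 0.
Iteration 1: join on id=3 -> compress (id 3, depends_on=2, level 1).
Iteration 2: join on id=2 -> notify (id 2, depends_on=1, level 2).
Iteration 3: join on id=1 -> parse (id 1, depends_on=NULL, level 3).
Iteration 4: depends_on is NULL; no match; recursion stops.
Total rows emitted: 4.

4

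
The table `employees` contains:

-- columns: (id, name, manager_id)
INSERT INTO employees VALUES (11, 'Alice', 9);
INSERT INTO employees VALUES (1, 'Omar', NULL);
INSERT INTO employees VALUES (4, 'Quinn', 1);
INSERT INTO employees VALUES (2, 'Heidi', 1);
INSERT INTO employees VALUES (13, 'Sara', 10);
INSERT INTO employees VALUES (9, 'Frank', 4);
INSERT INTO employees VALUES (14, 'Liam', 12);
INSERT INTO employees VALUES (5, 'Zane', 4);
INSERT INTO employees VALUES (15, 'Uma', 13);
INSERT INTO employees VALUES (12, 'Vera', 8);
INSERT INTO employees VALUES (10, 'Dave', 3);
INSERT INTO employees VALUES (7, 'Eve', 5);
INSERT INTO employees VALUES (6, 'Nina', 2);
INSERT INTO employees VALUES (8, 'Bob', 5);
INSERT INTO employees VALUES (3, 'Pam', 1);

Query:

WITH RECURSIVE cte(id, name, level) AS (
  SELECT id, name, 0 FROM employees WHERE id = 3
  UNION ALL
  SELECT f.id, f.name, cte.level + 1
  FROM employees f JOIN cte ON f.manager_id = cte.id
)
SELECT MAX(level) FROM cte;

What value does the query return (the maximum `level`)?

3

Base: id=3 (Pam) at level 0.
Iteration 1: rows with manager_id in {3} -> Dave (id 10, level 1).
Iteration 2: rows with manager_id in {10} -> Sara (id 13, level 2).
Iteration 3: rows with manager_id in {13} -> Uma (id 15, level 3).
Iteration 4: no rows with manager_id in {15}; recursion stops.
level values: 0, 1, 2, 3; the maximum is 3.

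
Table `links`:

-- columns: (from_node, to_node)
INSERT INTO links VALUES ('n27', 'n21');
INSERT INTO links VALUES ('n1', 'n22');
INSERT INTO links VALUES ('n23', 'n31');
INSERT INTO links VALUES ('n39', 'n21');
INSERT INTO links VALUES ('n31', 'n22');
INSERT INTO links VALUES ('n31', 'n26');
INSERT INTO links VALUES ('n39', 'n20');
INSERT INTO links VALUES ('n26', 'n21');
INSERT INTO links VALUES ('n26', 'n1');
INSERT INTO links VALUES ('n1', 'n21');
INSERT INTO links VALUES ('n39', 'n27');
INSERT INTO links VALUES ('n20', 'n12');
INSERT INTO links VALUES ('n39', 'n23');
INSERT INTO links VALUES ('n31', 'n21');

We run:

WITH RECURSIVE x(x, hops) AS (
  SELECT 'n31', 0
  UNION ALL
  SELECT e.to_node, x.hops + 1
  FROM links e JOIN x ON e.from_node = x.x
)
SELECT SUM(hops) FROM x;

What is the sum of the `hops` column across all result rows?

Base: (n31, hops=0).
Iteration 1: edges from {n31} -> (n21, hops=1), (n22, hops=1), (n26, hops=1).
Iteration 2: edges from {n21,n22,n26} -> (n1, hops=2), (n21, hops=2).
Iteration 3: edges from {n1,n21} -> (n21, hops=3), (n22, hops=3).
Iteration 4: no outgoing edges from {n21,n22}; recursion stops.
SUM(hops) = 0 + 1 + 1 + 1 + 2 + 2 + 3 + 3 = 13.

13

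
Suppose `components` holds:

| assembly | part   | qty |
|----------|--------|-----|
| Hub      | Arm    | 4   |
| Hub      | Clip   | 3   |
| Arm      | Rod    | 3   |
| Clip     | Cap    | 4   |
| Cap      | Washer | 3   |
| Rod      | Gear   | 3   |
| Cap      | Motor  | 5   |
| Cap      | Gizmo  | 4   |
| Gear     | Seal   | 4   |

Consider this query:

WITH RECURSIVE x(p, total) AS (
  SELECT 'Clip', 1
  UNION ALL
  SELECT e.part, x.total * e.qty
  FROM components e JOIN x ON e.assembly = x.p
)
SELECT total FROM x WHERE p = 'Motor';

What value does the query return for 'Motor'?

20

Base: (Clip, total=1).
Iteration 1: components of {Clip} -> Cap = 1*4 = 4.
Iteration 2: components of {Cap} -> Gizmo = 4*4 = 16, Motor = 4*5 = 20, Washer = 4*3 = 12.
Iteration 3: no further components; recursion stops.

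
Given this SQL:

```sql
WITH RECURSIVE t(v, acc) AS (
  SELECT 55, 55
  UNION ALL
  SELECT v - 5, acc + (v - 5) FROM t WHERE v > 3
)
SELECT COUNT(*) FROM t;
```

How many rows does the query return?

12

Base: v=55, acc=55.
Iteration 1: 55 > 3 holds -> v = 55 - 5 = 50, acc = 55 + 50 = 105.
Iteration 2: 50 > 3 holds -> v = 50 - 5 = 45, acc = 105 + 45 = 150.
Iteration 3: 45 > 3 holds -> v = 45 - 5 = 40, acc = 150 + 40 = 190.
Iteration 4: 40 > 3 holds -> v = 40 - 5 = 35, acc = 190 + 35 = 225.
Iteration 5: 35 > 3 holds -> v = 35 - 5 = 30, acc = 225 + 30 = 255.
Iteration 6: 30 > 3 holds -> v = 30 - 5 = 25, acc = 255 + 25 = 280.
Iteration 7: 25 > 3 holds -> v = 25 - 5 = 20, acc = 280 + 20 = 300.
Iteration 8: 20 > 3 holds -> v = 20 - 5 = 15, acc = 300 + 15 = 315.
Iteration 9: 15 > 3 holds -> v = 15 - 5 = 10, acc = 315 + 10 = 325.
Iteration 10: 10 > 3 holds -> v = 10 - 5 = 5, acc = 325 + 5 = 330.
Iteration 11: 5 > 3 holds -> v = 5 - 5 = 0, acc = 330 + 0 = 330.
Iteration 12: 0 > 3 fails; recursion stops.
Total rows emitted: 12.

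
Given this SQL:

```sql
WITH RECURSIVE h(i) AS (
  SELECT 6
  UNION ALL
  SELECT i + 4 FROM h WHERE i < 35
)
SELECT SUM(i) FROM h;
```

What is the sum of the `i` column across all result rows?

198

Base: i=6.
Iteration 1: 6 < 35 holds -> i = 6 + 4 = 10.
Iteration 2: 10 < 35 holds -> i = 10 + 4 = 14.
Iteration 3: 14 < 35 holds -> i = 14 + 4 = 18.
Iteration 4: 18 < 35 holds -> i = 18 + 4 = 22.
Iteration 5: 22 < 35 holds -> i = 22 + 4 = 26.
Iteration 6: 26 < 35 holds -> i = 26 + 4 = 30.
Iteration 7: 30 < 35 holds -> i = 30 + 4 = 34.
Iteration 8: 34 < 35 holds -> i = 34 + 4 = 38.
Iteration 9: 38 < 35 fails; recursion stops.
SUM(i) = 6 + 10 + 14 + 18 + 22 + 26 + 30 + 34 + 38 = 198.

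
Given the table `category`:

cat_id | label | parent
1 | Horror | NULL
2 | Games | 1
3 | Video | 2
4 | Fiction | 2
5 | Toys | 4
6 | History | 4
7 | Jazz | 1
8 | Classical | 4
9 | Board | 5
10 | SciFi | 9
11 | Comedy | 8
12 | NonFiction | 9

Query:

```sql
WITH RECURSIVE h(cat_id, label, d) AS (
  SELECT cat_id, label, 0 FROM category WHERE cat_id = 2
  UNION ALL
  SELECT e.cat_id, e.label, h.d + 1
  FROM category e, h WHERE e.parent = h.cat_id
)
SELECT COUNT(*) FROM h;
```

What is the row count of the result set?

10

Base: cat_id=2 (Games) at d 0.
Iteration 1: rows with parent in {2} -> Video (id 3, d 1), Fiction (id 4, d 1).
Iteration 2: rows with parent in {3,4} -> Toys (id 5, d 2), History (id 6, d 2), Classical (id 8, d 2).
Iteration 3: rows with parent in {5,6,8} -> Board (id 9, d 3), Comedy (id 11, d 3).
Iteration 4: rows with parent in {9,11} -> SciFi (id 10, d 4), NonFiction (id 12, d 4).
Iteration 5: no rows with parent in {10,12}; recursion stops.
Total rows emitted: 10.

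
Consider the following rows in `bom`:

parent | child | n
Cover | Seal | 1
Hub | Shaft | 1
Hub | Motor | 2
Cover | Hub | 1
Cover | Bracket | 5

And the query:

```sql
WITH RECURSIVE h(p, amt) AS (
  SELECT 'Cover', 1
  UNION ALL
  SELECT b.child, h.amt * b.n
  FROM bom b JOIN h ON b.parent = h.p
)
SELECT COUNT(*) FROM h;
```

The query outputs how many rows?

6

Base: (Cover, amt=1).
Iteration 1: components of {Cover} -> Bracket = 1*5 = 5, Hub = 1*1 = 1, Seal = 1*1 = 1.
Iteration 2: components of {Bracket,Hub,Seal} -> Motor = 1*2 = 2, Shaft = 1*1 = 1.
Iteration 3: no further components; recursion stops.
Total rows emitted: 6.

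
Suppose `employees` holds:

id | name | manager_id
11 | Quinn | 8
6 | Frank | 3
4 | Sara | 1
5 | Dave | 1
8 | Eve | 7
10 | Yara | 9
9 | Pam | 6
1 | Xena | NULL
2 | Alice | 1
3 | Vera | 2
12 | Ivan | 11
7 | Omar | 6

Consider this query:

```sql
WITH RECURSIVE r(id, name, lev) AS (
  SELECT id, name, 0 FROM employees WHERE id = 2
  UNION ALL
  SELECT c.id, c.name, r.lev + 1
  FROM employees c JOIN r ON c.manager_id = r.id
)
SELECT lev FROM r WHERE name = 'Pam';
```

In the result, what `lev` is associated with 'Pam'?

Base: id=2 (Alice) at lev 0.
Iteration 1: rows with manager_id in {2} -> Vera (id 3, lev 1).
Iteration 2: rows with manager_id in {3} -> Frank (id 6, lev 2).
Iteration 3: rows with manager_id in {6} -> Omar (id 7, lev 3), Pam (id 9, lev 3).
Iteration 4: rows with manager_id in {7,9} -> Eve (id 8, lev 4), Yara (id 10, lev 4).
Iteration 5: rows with manager_id in {8,10} -> Quinn (id 11, lev 5).
Iteration 6: rows with manager_id in {11} -> Ivan (id 12, lev 6).
Iteration 7: no rows with manager_id in {12}; recursion stops.

3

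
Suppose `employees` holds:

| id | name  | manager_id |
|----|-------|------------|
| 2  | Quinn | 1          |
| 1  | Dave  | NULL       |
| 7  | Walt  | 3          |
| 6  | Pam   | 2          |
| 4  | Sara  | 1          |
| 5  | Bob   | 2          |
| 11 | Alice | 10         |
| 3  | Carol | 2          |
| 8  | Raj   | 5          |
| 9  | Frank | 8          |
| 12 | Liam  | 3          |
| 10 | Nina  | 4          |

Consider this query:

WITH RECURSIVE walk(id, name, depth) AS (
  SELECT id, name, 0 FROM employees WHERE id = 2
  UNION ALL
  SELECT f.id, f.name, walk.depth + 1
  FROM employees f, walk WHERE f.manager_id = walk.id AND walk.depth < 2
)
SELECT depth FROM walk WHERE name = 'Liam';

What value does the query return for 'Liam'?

Base: id=2 (Quinn) at depth 0.
Iteration 1: rows with manager_id in {2} -> Carol (id 3, depth 1), Bob (id 5, depth 1), Pam (id 6, depth 1).
Iteration 2: rows with manager_id in {3,5,6} -> Walt (id 7, depth 2), Raj (id 8, depth 2), Liam (id 12, depth 2).
Iteration 3: depth < 2 fails for all current rows; recursion stops.

2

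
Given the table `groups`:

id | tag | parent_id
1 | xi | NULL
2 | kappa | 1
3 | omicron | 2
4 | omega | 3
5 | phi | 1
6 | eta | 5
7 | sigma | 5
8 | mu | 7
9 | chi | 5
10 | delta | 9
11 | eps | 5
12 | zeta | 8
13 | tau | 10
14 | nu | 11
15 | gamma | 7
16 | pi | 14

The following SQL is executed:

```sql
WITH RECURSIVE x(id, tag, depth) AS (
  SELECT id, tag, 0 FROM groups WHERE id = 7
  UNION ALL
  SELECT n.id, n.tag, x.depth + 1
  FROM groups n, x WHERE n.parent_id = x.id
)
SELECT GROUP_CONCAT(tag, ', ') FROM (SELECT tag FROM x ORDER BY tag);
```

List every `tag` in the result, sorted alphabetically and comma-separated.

Base: id=7 (sigma) at depth 0.
Iteration 1: rows with parent_id in {7} -> mu (id 8, depth 1), gamma (id 15, depth 1).
Iteration 2: rows with parent_id in {8,15} -> zeta (id 12, depth 2).
Iteration 3: no rows with parent_id in {12}; recursion stops.

gamma, mu, sigma, zeta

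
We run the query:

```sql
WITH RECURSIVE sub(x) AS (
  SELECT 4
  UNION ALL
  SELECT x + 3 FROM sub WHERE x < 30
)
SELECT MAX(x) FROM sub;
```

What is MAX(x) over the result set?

31

Base: x=4.
Iteration 1: 4 < 30 holds -> x = 4 + 3 = 7.
Iteration 2: 7 < 30 holds -> x = 7 + 3 = 10.
Iteration 3: 10 < 30 holds -> x = 10 + 3 = 13.
Iteration 4: 13 < 30 holds -> x = 13 + 3 = 16.
Iteration 5: 16 < 30 holds -> x = 16 + 3 = 19.
Iteration 6: 19 < 30 holds -> x = 19 + 3 = 22.
Iteration 7: 22 < 30 holds -> x = 22 + 3 = 25.
Iteration 8: 25 < 30 holds -> x = 25 + 3 = 28.
Iteration 9: 28 < 30 holds -> x = 28 + 3 = 31.
Iteration 10: 31 < 30 fails; recursion stops.
x values: 4, 7, 10, 13, 16, 19, 22, 25, 28, 31; the maximum is 31.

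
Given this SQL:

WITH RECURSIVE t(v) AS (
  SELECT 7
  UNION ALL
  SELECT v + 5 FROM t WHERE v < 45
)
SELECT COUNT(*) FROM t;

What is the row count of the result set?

Base: v=7.
Iteration 1: 7 < 45 holds -> v = 7 + 5 = 12.
Iteration 2: 12 < 45 holds -> v = 12 + 5 = 17.
Iteration 3: 17 < 45 holds -> v = 17 + 5 = 22.
Iteration 4: 22 < 45 holds -> v = 22 + 5 = 27.
Iteration 5: 27 < 45 holds -> v = 27 + 5 = 32.
Iteration 6: 32 < 45 holds -> v = 32 + 5 = 37.
Iteration 7: 37 < 45 holds -> v = 37 + 5 = 42.
Iteration 8: 42 < 45 holds -> v = 42 + 5 = 47.
Iteration 9: 47 < 45 fails; recursion stops.
Total rows emitted: 9.

9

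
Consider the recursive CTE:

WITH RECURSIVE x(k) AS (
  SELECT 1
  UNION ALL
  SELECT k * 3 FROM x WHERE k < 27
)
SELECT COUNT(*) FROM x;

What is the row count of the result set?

Base: k=1.
Iteration 1: 1 < 27 holds -> k = 1 * 3 = 3.
Iteration 2: 3 < 27 holds -> k = 3 * 3 = 9.
Iteration 3: 9 < 27 holds -> k = 9 * 3 = 27.
Iteration 4: 27 < 27 fails; recursion stops.
Total rows emitted: 4.

4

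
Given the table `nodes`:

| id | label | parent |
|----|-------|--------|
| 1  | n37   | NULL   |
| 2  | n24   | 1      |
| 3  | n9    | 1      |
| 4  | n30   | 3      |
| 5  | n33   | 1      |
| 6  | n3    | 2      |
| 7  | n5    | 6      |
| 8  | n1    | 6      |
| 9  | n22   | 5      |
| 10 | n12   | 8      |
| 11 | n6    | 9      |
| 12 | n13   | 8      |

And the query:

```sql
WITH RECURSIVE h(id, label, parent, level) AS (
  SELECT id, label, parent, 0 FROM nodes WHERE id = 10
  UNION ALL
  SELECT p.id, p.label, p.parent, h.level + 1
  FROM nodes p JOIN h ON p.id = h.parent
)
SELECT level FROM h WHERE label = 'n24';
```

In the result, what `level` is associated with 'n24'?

3

Base: id=10 (n12), parent=8, level 0.
Iteration 1: join on id=8 -> n1 (id 8, parent=6, level 1).
Iteration 2: join on id=6 -> n3 (id 6, parent=2, level 2).
Iteration 3: join on id=2 -> n24 (id 2, parent=1, level 3).
Iteration 4: join on id=1 -> n37 (id 1, parent=NULL, level 4).
Iteration 5: parent is NULL; no match; recursion stops.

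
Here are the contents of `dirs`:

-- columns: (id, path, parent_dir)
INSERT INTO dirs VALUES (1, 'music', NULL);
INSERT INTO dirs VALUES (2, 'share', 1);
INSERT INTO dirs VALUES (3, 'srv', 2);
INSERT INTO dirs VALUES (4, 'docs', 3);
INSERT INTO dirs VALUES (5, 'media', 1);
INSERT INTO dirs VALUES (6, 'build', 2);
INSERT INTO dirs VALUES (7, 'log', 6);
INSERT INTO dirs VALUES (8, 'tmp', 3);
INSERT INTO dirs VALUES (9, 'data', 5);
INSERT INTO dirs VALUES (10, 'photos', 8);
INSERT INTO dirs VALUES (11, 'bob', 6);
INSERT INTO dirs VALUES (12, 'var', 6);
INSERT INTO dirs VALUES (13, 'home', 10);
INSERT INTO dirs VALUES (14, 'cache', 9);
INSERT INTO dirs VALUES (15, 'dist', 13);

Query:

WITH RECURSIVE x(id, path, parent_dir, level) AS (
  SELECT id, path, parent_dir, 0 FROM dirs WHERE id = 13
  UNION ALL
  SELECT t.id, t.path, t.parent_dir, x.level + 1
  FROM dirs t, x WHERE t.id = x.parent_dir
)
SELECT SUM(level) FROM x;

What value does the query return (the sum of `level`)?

Base: id=13 (home), parent_dir=10, level 0.
Iteration 1: join on id=10 -> photos (id 10, parent_dir=8, level 1).
Iteration 2: join on id=8 -> tmp (id 8, parent_dir=3, level 2).
Iteration 3: join on id=3 -> srv (id 3, parent_dir=2, level 3).
Iteration 4: join on id=2 -> share (id 2, parent_dir=1, level 4).
Iteration 5: join on id=1 -> music (id 1, parent_dir=NULL, level 5).
Iteration 6: parent_dir is NULL; no match; recursion stops.
SUM(level) = 0 + 1 + 2 + 3 + 4 + 5 = 15.

15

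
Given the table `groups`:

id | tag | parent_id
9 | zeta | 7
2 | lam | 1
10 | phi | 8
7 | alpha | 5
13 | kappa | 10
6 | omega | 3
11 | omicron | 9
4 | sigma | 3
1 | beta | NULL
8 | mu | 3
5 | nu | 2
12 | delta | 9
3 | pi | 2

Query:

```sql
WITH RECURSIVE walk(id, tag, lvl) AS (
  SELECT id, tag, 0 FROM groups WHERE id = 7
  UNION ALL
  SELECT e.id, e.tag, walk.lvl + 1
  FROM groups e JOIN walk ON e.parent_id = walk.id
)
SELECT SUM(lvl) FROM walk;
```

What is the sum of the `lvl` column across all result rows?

Base: id=7 (alpha) at lvl 0.
Iteration 1: rows with parent_id in {7} -> zeta (id 9, lvl 1).
Iteration 2: rows with parent_id in {9} -> omicron (id 11, lvl 2), delta (id 12, lvl 2).
Iteration 3: no rows with parent_id in {11,12}; recursion stops.
SUM(lvl) = 0 + 1 + 2 + 2 = 5.

5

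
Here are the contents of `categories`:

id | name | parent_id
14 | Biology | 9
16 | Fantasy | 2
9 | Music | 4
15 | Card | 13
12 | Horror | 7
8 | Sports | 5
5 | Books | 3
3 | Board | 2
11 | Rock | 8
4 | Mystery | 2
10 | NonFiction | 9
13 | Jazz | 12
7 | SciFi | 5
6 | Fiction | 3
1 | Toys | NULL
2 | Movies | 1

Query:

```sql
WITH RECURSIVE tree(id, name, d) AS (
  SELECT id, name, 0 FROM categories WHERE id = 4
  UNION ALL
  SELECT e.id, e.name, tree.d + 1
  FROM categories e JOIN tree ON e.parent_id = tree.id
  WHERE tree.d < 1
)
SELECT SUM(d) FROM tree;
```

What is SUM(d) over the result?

1

Base: id=4 (Mystery) at d 0.
Iteration 1: rows with parent_id in {4} -> Music (id 9, d 1).
Iteration 2: d < 1 fails for all current rows; recursion stops.
SUM(d) = 0 + 1 = 1.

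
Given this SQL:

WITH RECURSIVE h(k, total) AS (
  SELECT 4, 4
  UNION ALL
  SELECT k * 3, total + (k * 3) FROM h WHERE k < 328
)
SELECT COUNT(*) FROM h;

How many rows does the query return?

6

Base: k=4, total=4.
Iteration 1: 4 < 328 holds -> k = 4 * 3 = 12, total = 4 + 12 = 16.
Iteration 2: 12 < 328 holds -> k = 12 * 3 = 36, total = 16 + 36 = 52.
Iteration 3: 36 < 328 holds -> k = 36 * 3 = 108, total = 52 + 108 = 160.
Iteration 4: 108 < 328 holds -> k = 108 * 3 = 324, total = 160 + 324 = 484.
Iteration 5: 324 < 328 holds -> k = 324 * 3 = 972, total = 484 + 972 = 1456.
Iteration 6: 972 < 328 fails; recursion stops.
Total rows emitted: 6.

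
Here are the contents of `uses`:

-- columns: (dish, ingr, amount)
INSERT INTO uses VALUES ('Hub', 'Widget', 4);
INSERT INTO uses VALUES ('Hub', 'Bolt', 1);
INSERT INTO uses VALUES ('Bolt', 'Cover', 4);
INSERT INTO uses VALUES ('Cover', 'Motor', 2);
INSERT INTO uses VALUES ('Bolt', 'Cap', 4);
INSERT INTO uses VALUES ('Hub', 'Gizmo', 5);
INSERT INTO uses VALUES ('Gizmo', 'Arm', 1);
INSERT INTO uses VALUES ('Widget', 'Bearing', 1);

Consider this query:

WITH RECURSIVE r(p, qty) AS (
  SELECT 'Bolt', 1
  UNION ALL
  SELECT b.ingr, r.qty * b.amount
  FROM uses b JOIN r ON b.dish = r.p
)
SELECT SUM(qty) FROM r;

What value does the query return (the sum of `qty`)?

Base: (Bolt, qty=1).
Iteration 1: components of {Bolt} -> Cap = 1*4 = 4, Cover = 1*4 = 4.
Iteration 2: components of {Cap,Cover} -> Motor = 4*2 = 8.
Iteration 3: no further components; recursion stops.
SUM(qty) = 1 + 4 + 4 + 8 = 17.

17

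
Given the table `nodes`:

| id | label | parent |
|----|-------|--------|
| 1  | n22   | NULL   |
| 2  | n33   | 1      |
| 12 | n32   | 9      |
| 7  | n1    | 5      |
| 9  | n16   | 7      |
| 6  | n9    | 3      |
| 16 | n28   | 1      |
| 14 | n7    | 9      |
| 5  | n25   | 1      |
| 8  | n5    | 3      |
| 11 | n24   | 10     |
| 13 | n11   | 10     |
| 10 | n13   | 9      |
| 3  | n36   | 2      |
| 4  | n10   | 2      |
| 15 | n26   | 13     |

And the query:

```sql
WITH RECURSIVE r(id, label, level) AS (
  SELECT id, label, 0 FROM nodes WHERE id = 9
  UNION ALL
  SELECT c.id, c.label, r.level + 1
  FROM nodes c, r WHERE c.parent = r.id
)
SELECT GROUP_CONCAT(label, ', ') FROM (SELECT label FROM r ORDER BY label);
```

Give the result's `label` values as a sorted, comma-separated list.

n11, n13, n16, n24, n26, n32, n7

Base: id=9 (n16) at level 0.
Iteration 1: rows with parent in {9} -> n13 (id 10, level 1), n32 (id 12, level 1), n7 (id 14, level 1).
Iteration 2: rows with parent in {10,12,14} -> n24 (id 11, level 2), n11 (id 13, level 2).
Iteration 3: rows with parent in {11,13} -> n26 (id 15, level 3).
Iteration 4: no rows with parent in {15}; recursion stops.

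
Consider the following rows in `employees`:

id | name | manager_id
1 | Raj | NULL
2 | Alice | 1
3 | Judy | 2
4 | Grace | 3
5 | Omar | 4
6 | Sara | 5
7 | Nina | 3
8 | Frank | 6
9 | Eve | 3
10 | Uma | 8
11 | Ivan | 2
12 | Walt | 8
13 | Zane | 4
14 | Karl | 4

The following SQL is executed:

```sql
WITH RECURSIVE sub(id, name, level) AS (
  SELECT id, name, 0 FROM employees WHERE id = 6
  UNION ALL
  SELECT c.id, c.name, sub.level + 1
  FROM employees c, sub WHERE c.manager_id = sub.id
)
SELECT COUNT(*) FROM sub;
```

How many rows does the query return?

Base: id=6 (Sara) at level 0.
Iteration 1: rows with manager_id in {6} -> Frank (id 8, level 1).
Iteration 2: rows with manager_id in {8} -> Uma (id 10, level 2), Walt (id 12, level 2).
Iteration 3: no rows with manager_id in {10,12}; recursion stops.
Total rows emitted: 4.

4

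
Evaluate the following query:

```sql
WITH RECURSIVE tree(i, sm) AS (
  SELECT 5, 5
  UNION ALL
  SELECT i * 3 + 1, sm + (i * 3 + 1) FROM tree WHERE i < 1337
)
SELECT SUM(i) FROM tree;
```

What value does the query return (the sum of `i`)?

6008

Base: i=5, sm=5.
Iteration 1: 5 < 1337 holds -> i = 5 * 3 + 1 = 16, sm = 5 + 16 = 21.
Iteration 2: 16 < 1337 holds -> i = 16 * 3 + 1 = 49, sm = 21 + 49 = 70.
Iteration 3: 49 < 1337 holds -> i = 49 * 3 + 1 = 148, sm = 70 + 148 = 218.
Iteration 4: 148 < 1337 holds -> i = 148 * 3 + 1 = 445, sm = 218 + 445 = 663.
Iteration 5: 445 < 1337 holds -> i = 445 * 3 + 1 = 1336, sm = 663 + 1336 = 1999.
Iteration 6: 1336 < 1337 holds -> i = 1336 * 3 + 1 = 4009, sm = 1999 + 4009 = 6008.
Iteration 7: 4009 < 1337 fails; recursion stops.
SUM(i) = 5 + 16 + 49 + 148 + 445 + 1336 + 4009 = 6008.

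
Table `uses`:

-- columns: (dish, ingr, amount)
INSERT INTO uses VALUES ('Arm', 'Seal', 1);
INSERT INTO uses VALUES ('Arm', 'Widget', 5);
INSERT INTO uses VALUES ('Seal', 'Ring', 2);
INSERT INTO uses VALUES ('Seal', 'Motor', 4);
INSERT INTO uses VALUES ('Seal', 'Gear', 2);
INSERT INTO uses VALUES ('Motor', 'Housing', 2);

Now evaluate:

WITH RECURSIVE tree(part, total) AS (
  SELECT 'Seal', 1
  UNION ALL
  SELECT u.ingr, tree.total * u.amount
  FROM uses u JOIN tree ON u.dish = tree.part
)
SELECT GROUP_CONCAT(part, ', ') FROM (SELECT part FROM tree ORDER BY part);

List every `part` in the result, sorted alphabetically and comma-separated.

Base: (Seal, total=1).
Iteration 1: components of {Seal} -> Gear = 1*2 = 2, Motor = 1*4 = 4, Ring = 1*2 = 2.
Iteration 2: components of {Gear,Motor,Ring} -> Housing = 4*2 = 8.
Iteration 3: no further components; recursion stops.

Gear, Housing, Motor, Ring, Seal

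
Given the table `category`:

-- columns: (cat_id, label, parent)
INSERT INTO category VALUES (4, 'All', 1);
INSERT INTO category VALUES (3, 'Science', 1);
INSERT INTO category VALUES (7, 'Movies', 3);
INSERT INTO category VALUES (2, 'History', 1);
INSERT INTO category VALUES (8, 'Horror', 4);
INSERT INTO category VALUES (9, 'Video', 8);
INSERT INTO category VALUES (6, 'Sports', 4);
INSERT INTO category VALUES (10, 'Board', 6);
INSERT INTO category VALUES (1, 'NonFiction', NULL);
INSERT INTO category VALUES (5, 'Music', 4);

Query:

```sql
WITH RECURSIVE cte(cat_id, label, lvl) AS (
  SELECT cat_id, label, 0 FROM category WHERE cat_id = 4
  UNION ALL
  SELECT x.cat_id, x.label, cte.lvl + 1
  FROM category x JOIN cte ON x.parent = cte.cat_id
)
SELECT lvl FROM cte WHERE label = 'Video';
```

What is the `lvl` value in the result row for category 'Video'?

Base: cat_id=4 (All) at lvl 0.
Iteration 1: rows with parent in {4} -> Music (id 5, lvl 1), Sports (id 6, lvl 1), Horror (id 8, lvl 1).
Iteration 2: rows with parent in {5,6,8} -> Video (id 9, lvl 2), Board (id 10, lvl 2).
Iteration 3: no rows with parent in {9,10}; recursion stops.

2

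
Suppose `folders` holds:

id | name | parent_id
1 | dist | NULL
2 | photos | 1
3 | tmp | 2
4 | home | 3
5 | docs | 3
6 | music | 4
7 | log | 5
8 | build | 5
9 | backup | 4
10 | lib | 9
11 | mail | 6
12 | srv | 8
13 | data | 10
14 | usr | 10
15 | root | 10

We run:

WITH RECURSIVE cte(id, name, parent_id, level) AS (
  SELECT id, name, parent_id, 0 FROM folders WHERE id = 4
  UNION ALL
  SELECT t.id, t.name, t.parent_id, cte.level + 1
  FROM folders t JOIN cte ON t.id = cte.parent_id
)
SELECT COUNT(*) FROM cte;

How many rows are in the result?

4

Base: id=4 (home), parent_id=3, level 0.
Iteration 1: join on id=3 -> tmp (id 3, parent_id=2, level 1).
Iteration 2: join on id=2 -> photos (id 2, parent_id=1, level 2).
Iteration 3: join on id=1 -> dist (id 1, parent_id=NULL, level 3).
Iteration 4: parent_id is NULL; no match; recursion stops.
Total rows emitted: 4.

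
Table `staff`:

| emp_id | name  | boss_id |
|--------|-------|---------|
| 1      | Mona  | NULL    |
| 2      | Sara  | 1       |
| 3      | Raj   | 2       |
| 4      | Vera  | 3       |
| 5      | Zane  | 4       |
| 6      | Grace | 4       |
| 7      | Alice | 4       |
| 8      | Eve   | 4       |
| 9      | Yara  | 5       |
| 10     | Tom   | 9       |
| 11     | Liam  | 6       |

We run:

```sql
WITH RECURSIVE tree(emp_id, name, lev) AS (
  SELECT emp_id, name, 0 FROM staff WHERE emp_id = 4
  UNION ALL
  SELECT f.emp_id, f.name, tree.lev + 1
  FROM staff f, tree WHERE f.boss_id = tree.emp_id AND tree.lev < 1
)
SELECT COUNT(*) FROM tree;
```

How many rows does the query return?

5

Base: emp_id=4 (Vera) at lev 0.
Iteration 1: rows with boss_id in {4} -> Zane (id 5, lev 1), Grace (id 6, lev 1), Alice (id 7, lev 1), Eve (id 8, lev 1).
Iteration 2: lev < 1 fails for all current rows; recursion stops.
Total rows emitted: 5.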